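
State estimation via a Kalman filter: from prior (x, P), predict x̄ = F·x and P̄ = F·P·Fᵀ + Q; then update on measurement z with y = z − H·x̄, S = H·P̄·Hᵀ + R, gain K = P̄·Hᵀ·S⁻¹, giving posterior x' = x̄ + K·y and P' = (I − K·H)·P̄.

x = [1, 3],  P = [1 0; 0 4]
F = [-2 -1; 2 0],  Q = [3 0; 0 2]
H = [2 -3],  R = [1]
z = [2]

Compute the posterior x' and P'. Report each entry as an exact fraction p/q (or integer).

x' = [-41/49, -58/49]
P' = [461/147 296/147; 296/147 206/147]

x̄ = F·x = [-5, 2]
P̄ = F·P·Fᵀ + Q = [11 -4; -4 6]
y = z − H·x̄ = [18]
S = H·P̄·Hᵀ + R = [147]
K = P̄·Hᵀ·S⁻¹ = [34/147; -26/147]
x' = x̄ + K·y = [-41/49, -58/49]
P' = (I − K·H)·P̄ = [461/147 296/147; 296/147 206/147]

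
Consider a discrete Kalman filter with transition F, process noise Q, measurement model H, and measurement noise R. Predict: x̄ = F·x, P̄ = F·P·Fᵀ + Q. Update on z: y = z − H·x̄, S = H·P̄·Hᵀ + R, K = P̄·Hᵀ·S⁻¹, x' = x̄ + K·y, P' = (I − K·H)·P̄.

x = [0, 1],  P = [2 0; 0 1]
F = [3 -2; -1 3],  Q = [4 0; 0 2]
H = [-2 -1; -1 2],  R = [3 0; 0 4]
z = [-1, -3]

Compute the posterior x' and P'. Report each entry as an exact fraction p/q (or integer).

x̄ = F·x = [-2, 3]
P̄ = F·P·Fᵀ + Q = [26 -12; -12 13]
y = z − H·x̄ = [-2, -11]
S = H·P̄·Hᵀ + R = [72 62; 62 130]
K = P̄·Hᵀ·S⁻¹ = [-75/197 -40/197; -463/2758 1027/2758]
x' = x̄ + K·y = [196/197, -2097/2758]
P' = (I − K·H)·P̄ = [122/197 -19/197; -19/197 1921/2758]

x' = [196/197, -2097/2758]
P' = [122/197 -19/197; -19/197 1921/2758]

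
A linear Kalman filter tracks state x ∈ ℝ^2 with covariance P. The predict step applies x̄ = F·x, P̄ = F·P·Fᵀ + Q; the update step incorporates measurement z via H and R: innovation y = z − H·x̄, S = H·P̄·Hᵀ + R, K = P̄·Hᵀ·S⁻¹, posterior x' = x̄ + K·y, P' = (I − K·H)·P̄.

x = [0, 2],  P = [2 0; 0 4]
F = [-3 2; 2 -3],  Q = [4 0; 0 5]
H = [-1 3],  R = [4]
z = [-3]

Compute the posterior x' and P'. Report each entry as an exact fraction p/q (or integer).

x' = [22/699, -239/233]
P' = [5246/699 518/233; 518/233 254/233]

x̄ = F·x = [4, -6]
P̄ = F·P·Fᵀ + Q = [38 -36; -36 49]
y = z − H·x̄ = [19]
S = H·P̄·Hᵀ + R = [699]
K = P̄·Hᵀ·S⁻¹ = [-146/699; 61/233]
x' = x̄ + K·y = [22/699, -239/233]
P' = (I − K·H)·P̄ = [5246/699 518/233; 518/233 254/233]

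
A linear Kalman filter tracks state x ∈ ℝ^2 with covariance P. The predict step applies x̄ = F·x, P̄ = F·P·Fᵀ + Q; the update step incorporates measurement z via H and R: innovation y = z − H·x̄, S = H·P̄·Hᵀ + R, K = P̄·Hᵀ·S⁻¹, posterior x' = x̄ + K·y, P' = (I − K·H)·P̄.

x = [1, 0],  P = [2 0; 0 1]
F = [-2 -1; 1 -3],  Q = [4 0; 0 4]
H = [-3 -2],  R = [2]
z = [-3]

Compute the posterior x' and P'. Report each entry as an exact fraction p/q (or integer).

x' = [-75/167, 356/167]
P' = [802/167 -1166/167; -1166/167 1776/167]

x̄ = F·x = [-2, 1]
P̄ = F·P·Fᵀ + Q = [13 -1; -1 15]
y = z − H·x̄ = [-7]
S = H·P̄·Hᵀ + R = [167]
K = P̄·Hᵀ·S⁻¹ = [-37/167; -27/167]
x' = x̄ + K·y = [-75/167, 356/167]
P' = (I − K·H)·P̄ = [802/167 -1166/167; -1166/167 1776/167]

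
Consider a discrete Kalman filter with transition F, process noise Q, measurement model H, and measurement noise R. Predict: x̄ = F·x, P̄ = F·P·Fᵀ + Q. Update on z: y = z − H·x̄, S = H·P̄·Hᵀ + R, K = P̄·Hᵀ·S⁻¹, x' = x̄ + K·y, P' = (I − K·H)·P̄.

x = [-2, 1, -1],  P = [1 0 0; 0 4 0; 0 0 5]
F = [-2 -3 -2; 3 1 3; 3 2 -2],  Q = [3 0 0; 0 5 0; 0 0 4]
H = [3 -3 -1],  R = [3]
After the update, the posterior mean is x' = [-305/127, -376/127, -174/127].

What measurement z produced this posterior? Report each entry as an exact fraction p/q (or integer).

x̄ = F·x = [3, -8, -2]
P̄ = F·P·Fᵀ + Q = [63 -48 -10; -48 63 -13; -10 -13 49]
S = H·P̄·Hᵀ + R = [2032]
K = P̄·Hᵀ·S⁻¹ = [343/2032; -20/127; -5/254]
x' − x̄ = [-686/127, 640/127, 80/127] = K·y
y = (KᵀK)⁻¹·Kᵀ·(x' − x̄) = [-32]
z = y + H·x̄ = [-32] + [35] = [3]

z = [3]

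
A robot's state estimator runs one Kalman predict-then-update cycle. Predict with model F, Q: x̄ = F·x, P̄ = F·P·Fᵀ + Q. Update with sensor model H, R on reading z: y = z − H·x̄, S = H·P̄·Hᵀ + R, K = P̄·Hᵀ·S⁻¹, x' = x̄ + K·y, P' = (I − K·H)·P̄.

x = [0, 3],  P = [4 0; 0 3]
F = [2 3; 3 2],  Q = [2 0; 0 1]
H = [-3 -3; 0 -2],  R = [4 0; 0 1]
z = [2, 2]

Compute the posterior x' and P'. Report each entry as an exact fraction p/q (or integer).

x' = [9831/18266, -19855/18266]
P' = [11205/18266 -3801/18266; -3801/18266 4165/18266]

x̄ = F·x = [9, 6]
P̄ = F·P·Fᵀ + Q = [45 42; 42 49]
y = z − H·x̄ = [47, 14]
S = H·P̄·Hᵀ + R = [1606 546; 546 197]
K = P̄·Hᵀ·S⁻¹ = [-5553/18266 3801/9133; -273/18266 -4165/9133]
x' = x̄ + K·y = [9831/18266, -19855/18266]
P' = (I − K·H)·P̄ = [11205/18266 -3801/18266; -3801/18266 4165/18266]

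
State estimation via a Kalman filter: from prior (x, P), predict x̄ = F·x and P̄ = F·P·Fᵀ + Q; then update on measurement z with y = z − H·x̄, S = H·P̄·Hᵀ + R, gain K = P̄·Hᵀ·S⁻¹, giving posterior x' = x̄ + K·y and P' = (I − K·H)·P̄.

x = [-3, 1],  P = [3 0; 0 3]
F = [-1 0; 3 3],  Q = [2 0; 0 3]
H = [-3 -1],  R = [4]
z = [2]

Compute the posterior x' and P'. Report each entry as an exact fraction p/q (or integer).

x' = [63/26, -231/26]
P' = [56/13 -162/13; -162/13 516/13]

x̄ = F·x = [3, -6]
P̄ = F·P·Fᵀ + Q = [5 -9; -9 57]
y = z − H·x̄ = [5]
S = H·P̄·Hᵀ + R = [52]
K = P̄·Hᵀ·S⁻¹ = [-3/26; -15/26]
x' = x̄ + K·y = [63/26, -231/26]
P' = (I − K·H)·P̄ = [56/13 -162/13; -162/13 516/13]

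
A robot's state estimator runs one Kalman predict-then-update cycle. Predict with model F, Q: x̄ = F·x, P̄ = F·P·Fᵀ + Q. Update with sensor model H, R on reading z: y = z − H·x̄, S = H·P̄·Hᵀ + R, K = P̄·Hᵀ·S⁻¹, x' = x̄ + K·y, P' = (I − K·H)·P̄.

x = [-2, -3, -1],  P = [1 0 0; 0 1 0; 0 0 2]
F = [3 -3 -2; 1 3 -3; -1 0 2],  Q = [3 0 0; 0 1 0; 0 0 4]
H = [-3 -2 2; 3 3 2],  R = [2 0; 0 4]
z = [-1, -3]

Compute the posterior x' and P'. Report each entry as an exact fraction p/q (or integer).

x' = [244835/45121, -313720/45121, 28774/45121]
P' = [413334/45121 -492538/45121 120722/45121; -492538/45121 597502/45121 -142480/45121; 120722/45121 -142480/45121 49479/45121]

x̄ = F·x = [5, -8, 0]
P̄ = F·P·Fᵀ + Q = [29 6 -11; 6 29 -13; -11 -13 13]
y = z − H·x̄ = [-2, 6]
S = H·P̄·Hᵀ + R = [739 -499; -499 398]
K = P̄·Hᵀ·S⁻¹ = [-6741/45121 958/45121; -1175/45121 7483/45121; 10876/45121 8421/45121]
x' = x̄ + K·y = [244835/45121, -313720/45121, 28774/45121]
P' = (I − K·H)·P̄ = [413334/45121 -492538/45121 120722/45121; -492538/45121 597502/45121 -142480/45121; 120722/45121 -142480/45121 49479/45121]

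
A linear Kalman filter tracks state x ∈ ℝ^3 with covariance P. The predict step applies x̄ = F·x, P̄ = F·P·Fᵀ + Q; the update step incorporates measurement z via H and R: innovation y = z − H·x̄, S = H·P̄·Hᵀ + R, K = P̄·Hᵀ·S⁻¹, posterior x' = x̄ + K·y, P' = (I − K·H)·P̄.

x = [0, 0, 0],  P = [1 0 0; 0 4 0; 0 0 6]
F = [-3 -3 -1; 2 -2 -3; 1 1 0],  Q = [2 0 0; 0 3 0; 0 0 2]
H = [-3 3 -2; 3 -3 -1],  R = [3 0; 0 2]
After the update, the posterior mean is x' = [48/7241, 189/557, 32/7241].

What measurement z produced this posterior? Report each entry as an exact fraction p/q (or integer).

x̄ = F·x = [0, 0, 0]
P̄ = F·P·Fᵀ + Q = [53 36 -15; 36 77 -6; -15 -6 7]
S = H·P̄·Hᵀ + R = [445 -481; -481 585]
K = P̄·Hᵀ·S⁻¹ = [1497/2228 19269/28964; 873/1114 495/1114; -673/2228 -8877/28964]
x' − x̄ = [48/7241, 189/557, 32/7241] = K·y
y = (KᵀK)⁻¹·Kᵀ·(x' − x̄) = [1, -1]
z = y + H·x̄ = [1, -1] + [0, 0] = [1, -1]

z = [1, -1]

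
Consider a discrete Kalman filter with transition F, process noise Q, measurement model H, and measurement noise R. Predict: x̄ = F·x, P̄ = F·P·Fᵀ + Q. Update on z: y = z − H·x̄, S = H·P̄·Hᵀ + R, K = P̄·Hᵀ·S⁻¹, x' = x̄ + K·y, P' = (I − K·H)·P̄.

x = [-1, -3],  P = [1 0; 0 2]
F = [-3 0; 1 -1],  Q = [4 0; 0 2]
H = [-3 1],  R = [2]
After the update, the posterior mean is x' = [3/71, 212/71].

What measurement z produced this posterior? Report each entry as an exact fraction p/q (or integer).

z = [3]

x̄ = F·x = [3, 2]
P̄ = F·P·Fᵀ + Q = [13 -3; -3 5]
S = H·P̄·Hᵀ + R = [142]
K = P̄·Hᵀ·S⁻¹ = [-21/71; 7/71]
x' − x̄ = [-210/71, 70/71] = K·y
y = (KᵀK)⁻¹·Kᵀ·(x' − x̄) = [10]
z = y + H·x̄ = [10] + [-7] = [3]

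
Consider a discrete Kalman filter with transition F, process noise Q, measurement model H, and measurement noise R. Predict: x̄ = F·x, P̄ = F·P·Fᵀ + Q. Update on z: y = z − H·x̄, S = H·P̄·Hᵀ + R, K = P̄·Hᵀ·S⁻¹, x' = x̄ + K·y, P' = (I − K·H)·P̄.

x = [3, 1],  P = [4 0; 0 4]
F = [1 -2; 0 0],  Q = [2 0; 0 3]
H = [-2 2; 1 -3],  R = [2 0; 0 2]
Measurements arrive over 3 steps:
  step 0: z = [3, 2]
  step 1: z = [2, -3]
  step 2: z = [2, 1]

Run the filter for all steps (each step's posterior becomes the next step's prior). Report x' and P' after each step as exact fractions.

step 0: x' = [-1763/679, -129/97], P' = [902/679 66/97; 66/97 48/97]
step 1: x' = [-10529/78763, 69528/78763], P' = [71996/78763 36876/78763; 36876/78763 30414/78763]
step 2: x' = [-16520359/9135829, -7793172/9135829], P' = [8350634/9135829 4277154/9135829; 4277154/9135829 3527688/9135829]

step 0: x̄ = F·x = [1, 0]
step 0: P̄ = F·P·Fᵀ + Q = [22 0; 0 3]
step 0: y = z − H·x̄ = [5, 1]
step 0: S = H·P̄·Hᵀ + R = [102 -62; -62 51]
step 0: K = P̄·Hᵀ·S⁻¹ = [-440/679 -242/679; -18/97 -39/97]
step 0: x' = x̄ + K·y = [-1763/679, -129/97]
step 0: P' = (I − K·H)·P̄ = [902/679 66/97; 66/97 48/97]
step 1: x̄ = F·x = [43/679, 0]
step 1: P̄ = F·P·Fᵀ + Q = [1756/679 0; 0 3]
step 1: y = z − H·x̄ = [1444/679, -2080/679]
step 1: S = H·P̄·Hᵀ + R = [16530/679 -15734/679; -15734/679 21447/679]
step 1: K = P̄·Hᵀ·S⁻¹ = [-35120/78763 -19316/78763; -6462/78763 -27183/78763]
step 1: x' = x̄ + K·y = [-10529/78763, 69528/78763]
step 1: P' = (I − K·H)·P̄ = [71996/78763 36876/78763; 36876/78763 30414/78763]
step 2: x̄ = F·x = [-149585/78763, 0]
step 2: P̄ = F·P·Fᵀ + Q = [203674/78763 0; 0 3]
step 2: y = z − H·x̄ = [-141644/78763, 228348/78763]
step 2: S = H·P̄·Hᵀ + R = [1917378/78763 -1825082/78763; -1825082/78763 2487801/78763]
step 2: K = P̄·Hᵀ·S⁻¹ = [-4073480/9135829 -2240414/9135829; -749466/9135829 -3152955/9135829]
step 2: x' = x̄ + K·y = [-16520359/9135829, -7793172/9135829]
step 2: P' = (I − K·H)·P̄ = [8350634/9135829 4277154/9135829; 4277154/9135829 3527688/9135829]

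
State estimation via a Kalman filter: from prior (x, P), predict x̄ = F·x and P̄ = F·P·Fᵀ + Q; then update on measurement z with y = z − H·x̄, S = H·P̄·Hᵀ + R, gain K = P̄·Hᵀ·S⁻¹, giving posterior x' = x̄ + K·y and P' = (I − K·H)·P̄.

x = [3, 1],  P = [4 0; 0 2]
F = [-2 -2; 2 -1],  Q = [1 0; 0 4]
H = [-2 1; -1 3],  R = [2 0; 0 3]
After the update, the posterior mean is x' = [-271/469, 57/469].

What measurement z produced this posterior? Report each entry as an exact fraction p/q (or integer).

z = [1, 1]

x̄ = F·x = [-8, 5]
P̄ = F·P·Fᵀ + Q = [25 -12; -12 22]
S = H·P̄·Hᵀ + R = [172 200; 200 298]
K = P̄·Hᵀ·S⁻¹ = [-523/938 159/938; -473/2814 527/1407]
x' − x̄ = [3481/469, -2288/469] = K·y
y = (KᵀK)⁻¹·Kᵀ·(x' − x̄) = [-20, -22]
z = y + H·x̄ = [-20, -22] + [21, 23] = [1, 1]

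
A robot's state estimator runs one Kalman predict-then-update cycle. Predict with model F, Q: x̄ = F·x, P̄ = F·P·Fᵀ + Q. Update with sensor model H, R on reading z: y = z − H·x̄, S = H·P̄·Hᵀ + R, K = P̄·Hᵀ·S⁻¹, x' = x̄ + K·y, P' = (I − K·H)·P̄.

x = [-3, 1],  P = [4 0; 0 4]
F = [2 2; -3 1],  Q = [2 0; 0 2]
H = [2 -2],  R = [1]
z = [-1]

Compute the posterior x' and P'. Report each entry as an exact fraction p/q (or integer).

x' = [968/433, 1198/433]
P' = [4722/433 4672/433; 4672/433 4730/433]

x̄ = F·x = [-4, 10]
P̄ = F·P·Fᵀ + Q = [34 -16; -16 42]
y = z − H·x̄ = [27]
S = H·P̄·Hᵀ + R = [433]
K = P̄·Hᵀ·S⁻¹ = [100/433; -116/433]
x' = x̄ + K·y = [968/433, 1198/433]
P' = (I − K·H)·P̄ = [4722/433 4672/433; 4672/433 4730/433]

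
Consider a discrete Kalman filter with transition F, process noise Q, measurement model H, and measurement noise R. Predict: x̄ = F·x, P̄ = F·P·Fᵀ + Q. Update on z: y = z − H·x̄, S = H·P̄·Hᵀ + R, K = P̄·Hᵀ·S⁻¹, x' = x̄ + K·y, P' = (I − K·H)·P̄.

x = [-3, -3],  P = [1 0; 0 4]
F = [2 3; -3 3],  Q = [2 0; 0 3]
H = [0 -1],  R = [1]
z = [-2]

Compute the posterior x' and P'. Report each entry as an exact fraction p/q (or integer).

x̄ = F·x = [-15, 0]
P̄ = F·P·Fᵀ + Q = [42 30; 30 48]
y = z − H·x̄ = [-2]
S = H·P̄·Hᵀ + R = [49]
K = P̄·Hᵀ·S⁻¹ = [-30/49; -48/49]
x' = x̄ + K·y = [-675/49, 96/49]
P' = (I − K·H)·P̄ = [1158/49 30/49; 30/49 48/49]

x' = [-675/49, 96/49]
P' = [1158/49 30/49; 30/49 48/49]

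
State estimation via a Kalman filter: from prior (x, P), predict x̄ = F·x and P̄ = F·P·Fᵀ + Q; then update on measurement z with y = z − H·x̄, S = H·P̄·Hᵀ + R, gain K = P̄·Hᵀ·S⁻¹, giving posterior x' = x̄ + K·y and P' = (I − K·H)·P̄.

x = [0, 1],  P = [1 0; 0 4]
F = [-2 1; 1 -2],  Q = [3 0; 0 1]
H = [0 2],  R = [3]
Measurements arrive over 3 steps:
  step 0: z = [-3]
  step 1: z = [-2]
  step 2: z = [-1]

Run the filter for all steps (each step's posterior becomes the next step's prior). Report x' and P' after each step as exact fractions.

step 0: x̄ = F·x = [1, -2]
step 0: P̄ = F·P·Fᵀ + Q = [11 -10; -10 18]
step 0: y = z − H·x̄ = [1]
step 0: S = H·P̄·Hᵀ + R = [75]
step 0: K = P̄·Hᵀ·S⁻¹ = [-4/15; 12/25]
step 0: x' = x̄ + K·y = [11/15, -38/25]
step 0: P' = (I − K·H)·P̄ = [17/3 -2/5; -2/5 18/25]
step 1: x̄ = F·x = [-224/75, 283/75]
step 1: P̄ = F·P·Fᵀ + Q = [2099/75 -1108/75; -1108/75 836/75]
step 1: y = z − H·x̄ = [-716/75]
step 1: S = H·P̄·Hᵀ + R = [3569/75]
step 1: K = P̄·Hᵀ·S⁻¹ = [-2216/3569; 1672/3569]
step 1: x' = x̄ + K·y = [10496/3569, -2495/3569]
step 1: P' = (I − K·H)·P̄ = [34409/3569 -3324/3569; -3324/3569 2508/3569]
step 2: x̄ = F·x = [-23487/3569, 15486/3569]
step 2: P̄ = F·P·Fᵀ + Q = [164147/3569 -90454/3569; -90454/3569 61306/3569]
step 2: y = z − H·x̄ = [-34541/3569]
step 2: S = H·P̄·Hᵀ + R = [255931/3569]
step 2: K = P̄·Hᵀ·S⁻¹ = [-13916/19687; 122612/255931]
step 2: x' = x̄ + K·y = [5123/19687, -5858/19687]
step 2: P' = (I − K·H)·P̄ = [200069/19687 -20874/19687; -20874/19687 183918/255931]

step 0: x' = [11/15, -38/25], P' = [17/3 -2/5; -2/5 18/25]
step 1: x' = [10496/3569, -2495/3569], P' = [34409/3569 -3324/3569; -3324/3569 2508/3569]
step 2: x' = [5123/19687, -5858/19687], P' = [200069/19687 -20874/19687; -20874/19687 183918/255931]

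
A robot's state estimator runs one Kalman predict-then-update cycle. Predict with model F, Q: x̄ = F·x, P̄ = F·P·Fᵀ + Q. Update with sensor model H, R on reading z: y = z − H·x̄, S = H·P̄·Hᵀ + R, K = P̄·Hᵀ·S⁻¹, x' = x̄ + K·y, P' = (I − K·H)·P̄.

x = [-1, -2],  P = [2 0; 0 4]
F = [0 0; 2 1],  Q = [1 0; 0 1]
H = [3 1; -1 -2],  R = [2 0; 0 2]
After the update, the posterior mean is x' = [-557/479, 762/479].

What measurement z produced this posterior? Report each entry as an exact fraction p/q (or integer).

x̄ = F·x = [0, -4]
P̄ = F·P·Fᵀ + Q = [1 0; 0 13]
S = H·P̄·Hᵀ + R = [24 -29; -29 55]
K = P̄·Hᵀ·S⁻¹ = [136/479 63/479; -39/479 -247/479]
x' − x̄ = [-557/479, 2678/479] = K·y
y = (KᵀK)⁻¹·Kᵀ·(x' − x̄) = [1, -11]
z = y + H·x̄ = [1, -11] + [-4, 8] = [-3, -3]

z = [-3, -3]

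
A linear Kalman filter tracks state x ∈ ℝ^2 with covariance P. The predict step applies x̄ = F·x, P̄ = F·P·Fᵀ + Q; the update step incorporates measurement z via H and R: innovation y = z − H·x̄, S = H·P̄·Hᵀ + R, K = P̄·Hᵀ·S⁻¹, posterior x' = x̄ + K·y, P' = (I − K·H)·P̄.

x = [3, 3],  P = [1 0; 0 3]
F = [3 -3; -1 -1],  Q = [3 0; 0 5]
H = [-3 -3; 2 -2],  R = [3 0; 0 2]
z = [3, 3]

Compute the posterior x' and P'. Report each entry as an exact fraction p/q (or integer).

x' = [2268/7813, -10716/7813]
P' = [1614/7813 -309/7813; -309/7813 1584/7813]

x̄ = F·x = [0, -6]
P̄ = F·P·Fᵀ + Q = [39 6; 6 9]
y = z − H·x̄ = [-15, -9]
S = H·P̄·Hᵀ + R = [543 -180; -180 146]
K = P̄·Hᵀ·S⁻¹ = [-1305/7813 1923/7813; -1275/7813 -1893/7813]
x' = x̄ + K·y = [2268/7813, -10716/7813]
P' = (I − K·H)·P̄ = [1614/7813 -309/7813; -309/7813 1584/7813]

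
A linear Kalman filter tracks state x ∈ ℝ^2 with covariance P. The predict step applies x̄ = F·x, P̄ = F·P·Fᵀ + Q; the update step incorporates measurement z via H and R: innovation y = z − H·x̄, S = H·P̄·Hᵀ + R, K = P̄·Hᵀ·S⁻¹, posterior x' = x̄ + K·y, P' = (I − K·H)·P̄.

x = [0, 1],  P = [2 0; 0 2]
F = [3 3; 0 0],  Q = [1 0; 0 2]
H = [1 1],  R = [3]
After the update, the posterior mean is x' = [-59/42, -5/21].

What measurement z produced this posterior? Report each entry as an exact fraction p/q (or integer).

x̄ = F·x = [3, 0]
P̄ = F·P·Fᵀ + Q = [37 0; 0 2]
S = H·P̄·Hᵀ + R = [42]
K = P̄·Hᵀ·S⁻¹ = [37/42; 1/21]
x' − x̄ = [-185/42, -5/21] = K·y
y = (KᵀK)⁻¹·Kᵀ·(x' − x̄) = [-5]
z = y + H·x̄ = [-5] + [3] = [-2]

z = [-2]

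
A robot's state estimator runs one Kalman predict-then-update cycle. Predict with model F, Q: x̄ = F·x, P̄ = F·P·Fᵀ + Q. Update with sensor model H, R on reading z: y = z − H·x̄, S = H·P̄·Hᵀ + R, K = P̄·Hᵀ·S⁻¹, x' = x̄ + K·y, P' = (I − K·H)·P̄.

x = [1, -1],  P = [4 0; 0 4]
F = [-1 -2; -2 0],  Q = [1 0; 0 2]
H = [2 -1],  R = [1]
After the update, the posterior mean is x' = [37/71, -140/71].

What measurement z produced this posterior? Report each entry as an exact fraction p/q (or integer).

x̄ = F·x = [1, -2]
P̄ = F·P·Fᵀ + Q = [21 8; 8 18]
S = H·P̄·Hᵀ + R = [71]
K = P̄·Hᵀ·S⁻¹ = [34/71; -2/71]
x' − x̄ = [-34/71, 2/71] = K·y
y = (KᵀK)⁻¹·Kᵀ·(x' − x̄) = [-1]
z = y + H·x̄ = [-1] + [4] = [3]

z = [3]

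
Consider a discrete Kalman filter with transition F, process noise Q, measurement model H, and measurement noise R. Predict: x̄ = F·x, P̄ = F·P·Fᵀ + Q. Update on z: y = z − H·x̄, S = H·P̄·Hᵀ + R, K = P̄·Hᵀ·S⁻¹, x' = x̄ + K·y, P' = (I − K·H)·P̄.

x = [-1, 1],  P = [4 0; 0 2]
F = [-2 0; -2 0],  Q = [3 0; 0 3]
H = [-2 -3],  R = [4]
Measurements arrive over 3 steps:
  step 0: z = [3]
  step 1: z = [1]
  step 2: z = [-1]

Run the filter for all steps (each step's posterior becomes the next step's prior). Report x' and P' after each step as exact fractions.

step 0: x' = [-232/443, -271/443], P' = [1021/443 -566/443; -566/443 496/443]
step 1: x' = [-1894/13461, -2815/13461], P' = [278071/121149 -154610/121149; -154610/121149 135616/121149]
step 2: x' = [6731510/33016507, 6583577/33016507], P' = [75779329/33016507 -42135134/33016507; -42135134/33016507 36959104/33016507]

step 0: x̄ = F·x = [2, 2]
step 0: P̄ = F·P·Fᵀ + Q = [19 16; 16 19]
step 0: y = z − H·x̄ = [13]
step 0: S = H·P̄·Hᵀ + R = [443]
step 0: K = P̄·Hᵀ·S⁻¹ = [-86/443; -89/443]
step 0: x' = x̄ + K·y = [-232/443, -271/443]
step 0: P' = (I − K·H)·P̄ = [1021/443 -566/443; -566/443 496/443]
step 1: x̄ = F·x = [464/443, 464/443]
step 1: P̄ = F·P·Fᵀ + Q = [5413/443 4084/443; 4084/443 5413/443]
step 1: y = z − H·x̄ = [2763/443]
step 1: S = H·P̄·Hᵀ + R = [121149/443]
step 1: K = P̄·Hᵀ·S⁻¹ = [-23078/121149; -24407/121149]
step 1: x' = x̄ + K·y = [-1894/13461, -2815/13461]
step 1: P' = (I − K·H)·P̄ = [278071/121149 -154610/121149; -154610/121149 135616/121149]
step 2: x̄ = F·x = [3788/13461, 3788/13461]
step 2: P̄ = F·P·Fᵀ + Q = [1475731/121149 1112284/121149; 1112284/121149 1475731/121149]
step 2: y = z − H·x̄ = [5479/13461]
step 2: S = H·P̄·Hᵀ + R = [33016507/121149]
step 2: K = P̄·Hᵀ·S⁻¹ = [-6288314/33016507; -6651761/33016507]
step 2: x' = x̄ + K·y = [6731510/33016507, 6583577/33016507]
step 2: P' = (I − K·H)·P̄ = [75779329/33016507 -42135134/33016507; -42135134/33016507 36959104/33016507]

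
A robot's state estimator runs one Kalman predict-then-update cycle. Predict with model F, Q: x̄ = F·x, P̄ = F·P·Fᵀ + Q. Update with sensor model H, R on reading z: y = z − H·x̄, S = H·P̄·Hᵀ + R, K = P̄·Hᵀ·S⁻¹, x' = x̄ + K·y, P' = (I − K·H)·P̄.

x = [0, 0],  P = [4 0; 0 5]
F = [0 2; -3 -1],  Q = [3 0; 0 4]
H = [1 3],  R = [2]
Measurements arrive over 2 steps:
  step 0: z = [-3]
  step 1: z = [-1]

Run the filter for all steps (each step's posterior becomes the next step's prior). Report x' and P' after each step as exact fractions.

step 0: x̄ = F·x = [0, 0]
step 0: P̄ = F·P·Fᵀ + Q = [23 -10; -10 45]
step 0: y = z − H·x̄ = [-3]
step 0: S = H·P̄·Hᵀ + R = [370]
step 0: K = P̄·Hᵀ·S⁻¹ = [-7/370; 25/74]
step 0: x' = x̄ + K·y = [21/370, -75/74]
step 0: P' = (I − K·H)·P̄ = [8461/370 -565/74; -565/74 205/74]
step 1: x̄ = F·x = [-75/37, 156/185]
step 1: P̄ = F·P·Fᵀ + Q = [521/37 1490/37; 1490/37 30852/185]
step 1: y = z − H·x̄ = [-278/185]
step 1: S = H·P̄·Hᵀ + R = [325343/185]
step 1: K = P̄·Hᵀ·S⁻¹ = [24955/325343; 100006/325343]
step 1: x' = x̄ + K·y = [-696979/325343, 124064/325343]
step 1: P' = (I − K·H)·P̄ = [1214954/325343 -388348/325343; -388348/325343 196120/325343]

step 0: x' = [21/370, -75/74], P' = [8461/370 -565/74; -565/74 205/74]
step 1: x' = [-696979/325343, 124064/325343], P' = [1214954/325343 -388348/325343; -388348/325343 196120/325343]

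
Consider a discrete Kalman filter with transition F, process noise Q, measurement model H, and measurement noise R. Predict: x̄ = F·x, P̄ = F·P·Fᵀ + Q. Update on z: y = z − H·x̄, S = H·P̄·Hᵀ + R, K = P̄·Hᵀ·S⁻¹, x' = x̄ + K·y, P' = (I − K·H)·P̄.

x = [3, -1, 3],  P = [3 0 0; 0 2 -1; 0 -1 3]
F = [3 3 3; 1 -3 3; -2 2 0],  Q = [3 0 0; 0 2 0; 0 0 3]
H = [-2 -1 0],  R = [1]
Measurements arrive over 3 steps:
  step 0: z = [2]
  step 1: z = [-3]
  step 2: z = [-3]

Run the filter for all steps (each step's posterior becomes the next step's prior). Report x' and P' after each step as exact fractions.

step 0: x̄ = F·x = [15, 15, -8]
step 0: P̄ = F·P·Fᵀ + Q = [57 18 -12; 18 68 -24; -12 -24 23]
step 0: y = z − H·x̄ = [47]
step 0: S = H·P̄·Hᵀ + R = [369]
step 0: K = P̄·Hᵀ·S⁻¹ = [-44/123; -104/369; 16/123]
step 0: x' = x̄ + K·y = [-223/123, 647/369, -232/123]
step 0: P' = (I − K·H)·P̄ = [401/41 -2362/123 212/41; -2362/123 14276/369 -1288/123; 212/41 -1288/123 687/41]
step 1: x̄ = F·x = [-718/123, -522/41, 2632/369]
step 1: P̄ = F·P·Fᵀ + Q = [6107/41 378/41 9790/123; 378/41 34666/41 -20466/41; 9790/123 -20466/41 129335/369]
step 1: y = z − H·x̄ = [-3371/123]
step 1: S = H·P̄·Hᵀ + R = [60647/41]
step 1: K = P̄·Hᵀ·S⁻¹ = [-12592/60647; -35422/60647; 41818/181941]
step 1: x' = x̄ + K·y = [-8918/60647, 595960/181941, 50554/60647]
step 1: P' = (I − K·H)·P̄ = [5166165/60647 -10319738/60647 9108182/60647; -10319738/60647 20674898/60647 -54690910/181941; 9108182/60647 -54690910/181941 16517709/60647]
step 2: x̄ = F·x = [720868/60647, -453216/60647, 1245428/181941]
step 2: P̄ = F·P·Fᵀ + Q = [31457421/60647 149300406/60647 -70978514/60647; 149300406/60647 784733902/60647 -380970534/60647; -70978514/60647 -380970534/60647 186104097/60647]
step 2: y = z − H·x̄ = [806579/60647]
step 2: S = H·P̄·Hᵀ + R = [1507825857/60647]
step 2: K = P̄·Hᵀ·S⁻¹ = [-70738416/502608619; -1083334714/1507825857; 522927562/1507825857]
step 2: x' = x̄ + K·y = [5033362724/502608619, -25675892194/1507825857, 17276126390/1507825857]
step 2: P' = (I − K·H)·P̄ = [13174607673/502608619 -26278476930/502608619 21710134358/502608619; -26278476930/502608619 158754196294/1507825857 -130783733710/1507825857; 21710134358/502608619 -130783733710/1507825857 118049276155/1507825857]

step 0: x' = [-223/123, 647/369, -232/123], P' = [401/41 -2362/123 212/41; -2362/123 14276/369 -1288/123; 212/41 -1288/123 687/41]
step 1: x' = [-8918/60647, 595960/181941, 50554/60647], P' = [5166165/60647 -10319738/60647 9108182/60647; -10319738/60647 20674898/60647 -54690910/181941; 9108182/60647 -54690910/181941 16517709/60647]
step 2: x' = [5033362724/502608619, -25675892194/1507825857, 17276126390/1507825857], P' = [13174607673/502608619 -26278476930/502608619 21710134358/502608619; -26278476930/502608619 158754196294/1507825857 -130783733710/1507825857; 21710134358/502608619 -130783733710/1507825857 118049276155/1507825857]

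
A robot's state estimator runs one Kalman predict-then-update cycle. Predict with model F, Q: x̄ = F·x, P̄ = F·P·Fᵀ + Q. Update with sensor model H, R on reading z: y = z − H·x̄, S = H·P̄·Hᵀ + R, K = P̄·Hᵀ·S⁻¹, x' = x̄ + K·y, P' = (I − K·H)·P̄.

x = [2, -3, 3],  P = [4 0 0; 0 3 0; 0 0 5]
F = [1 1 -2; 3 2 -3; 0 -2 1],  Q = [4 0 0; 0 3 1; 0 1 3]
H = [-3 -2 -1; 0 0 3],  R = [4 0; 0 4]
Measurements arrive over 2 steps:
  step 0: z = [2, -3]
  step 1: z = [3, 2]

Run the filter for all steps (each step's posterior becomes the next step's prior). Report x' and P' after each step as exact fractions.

step 0: x' = [-14011/17249, 21613/34498, -13054/17249], P' = [38448/17249 -51802/17249 -1584/17249; -51802/17249 175985/34498 -1419/17249; -1584/17249 -1419/17249 7430/17249]
step 1: x' = [-641304471/1345886051, -1363201865/1345886051, 831945970/1345886051], P' = [2104219304/1345886051 -2638200756/1345886051 -136216268/1345886051; -2638200756/1345886051 4642202476/1345886051 -89288540/1345886051; -136216268/1345886051 -89288540/1345886051 587368508/1345886051]

step 0: x̄ = F·x = [-7, -9, 9]
step 0: P̄ = F·P·Fᵀ + Q = [31 48 -16; 48 96 -26; -16 -26 20]
step 0: y = z − H·x̄ = [-28, -30]
step 0: S = H·P̄·Hᵀ + R = [1063 240; 240 184]
step 0: K = P̄·Hᵀ·S⁻¹ = [-2539/17249 -1188/17249; -4790/17249 -4257/68996; 40/17249 11145/34498]
step 0: x' = x̄ + K·y = [-14011/17249, 21613/34498, -13054/17249]
step 0: P' = (I − K·H)·P̄ = [38448/17249 -51802/17249 -1584/17249; -51802/17249 175985/34498 -1419/17249; -1584/17249 -1419/17249 7430/17249]
step 1: x̄ = F·x = [45807/34498, 18742/17249, -34667/17249]
step 1: P̄ = F·P·Fᵀ + Q = [267129/34498 101088/17249 -95920/17249; 101088/17249 240535/17249 -62303/17249; -95920/17249 -62303/17249 416823/17249]
step 1: y = z − H·x̄ = [246549/34498, 138499/17249]
step 1: S = H·P̄·Hᵀ + R = [6076727/34498 -13371/17249; -13371/17249 3820403/17249]
step 1: K = P̄·Hᵀ·S⁻¹ = [-225010033/1345886051 -102162201/1345886051; -320128536/1345886051 -66966405/1345886051; -35656/1345886051 440526381/1345886051]
step 1: x' = x̄ + K·y = [-641304471/1345886051, -1363201865/1345886051, 831945970/1345886051]
step 1: P' = (I − K·H)·P̄ = [2104219304/1345886051 -2638200756/1345886051 -136216268/1345886051; -2638200756/1345886051 4642202476/1345886051 -89288540/1345886051; -136216268/1345886051 -89288540/1345886051 587368508/1345886051]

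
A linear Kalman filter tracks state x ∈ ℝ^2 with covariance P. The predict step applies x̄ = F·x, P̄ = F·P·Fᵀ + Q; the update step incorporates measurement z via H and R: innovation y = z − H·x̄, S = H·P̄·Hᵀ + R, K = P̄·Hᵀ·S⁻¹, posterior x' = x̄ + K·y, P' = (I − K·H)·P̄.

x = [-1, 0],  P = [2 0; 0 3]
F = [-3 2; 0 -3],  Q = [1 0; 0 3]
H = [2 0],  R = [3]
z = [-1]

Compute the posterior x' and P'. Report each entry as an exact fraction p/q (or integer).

x̄ = F·x = [3, 0]
P̄ = F·P·Fᵀ + Q = [31 -18; -18 30]
y = z − H·x̄ = [-7]
S = H·P̄·Hᵀ + R = [127]
K = P̄·Hᵀ·S⁻¹ = [62/127; -36/127]
x' = x̄ + K·y = [-53/127, 252/127]
P' = (I − K·H)·P̄ = [93/127 -54/127; -54/127 2514/127]

x' = [-53/127, 252/127]
P' = [93/127 -54/127; -54/127 2514/127]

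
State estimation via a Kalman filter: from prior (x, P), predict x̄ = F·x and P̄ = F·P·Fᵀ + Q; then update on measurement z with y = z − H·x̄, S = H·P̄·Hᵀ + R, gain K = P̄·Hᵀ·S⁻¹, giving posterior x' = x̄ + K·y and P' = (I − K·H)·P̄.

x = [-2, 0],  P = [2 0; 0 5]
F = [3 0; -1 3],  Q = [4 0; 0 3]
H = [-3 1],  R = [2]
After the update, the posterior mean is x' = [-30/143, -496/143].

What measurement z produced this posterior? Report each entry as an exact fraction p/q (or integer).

z = [-3]

x̄ = F·x = [-6, 2]
P̄ = F·P·Fᵀ + Q = [22 -6; -6 50]
S = H·P̄·Hᵀ + R = [286]
K = P̄·Hᵀ·S⁻¹ = [-36/143; 34/143]
x' − x̄ = [828/143, -782/143] = K·y
y = (KᵀK)⁻¹·Kᵀ·(x' − x̄) = [-23]
z = y + H·x̄ = [-23] + [20] = [-3]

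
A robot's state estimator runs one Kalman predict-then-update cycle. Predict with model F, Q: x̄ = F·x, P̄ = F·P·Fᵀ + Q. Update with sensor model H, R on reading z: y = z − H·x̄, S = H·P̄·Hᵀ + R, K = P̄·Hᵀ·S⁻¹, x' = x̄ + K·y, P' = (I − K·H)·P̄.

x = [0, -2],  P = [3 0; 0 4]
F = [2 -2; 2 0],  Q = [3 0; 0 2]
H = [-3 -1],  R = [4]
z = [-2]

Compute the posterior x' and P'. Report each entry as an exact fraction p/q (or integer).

x' = [142/123, -500/369]
P' = [46/41 -274/123; -274/123 2666/369]

x̄ = F·x = [4, 0]
P̄ = F·P·Fᵀ + Q = [31 12; 12 14]
y = z − H·x̄ = [10]
S = H·P̄·Hᵀ + R = [369]
K = P̄·Hᵀ·S⁻¹ = [-35/123; -50/369]
x' = x̄ + K·y = [142/123, -500/369]
P' = (I − K·H)·P̄ = [46/41 -274/123; -274/123 2666/369]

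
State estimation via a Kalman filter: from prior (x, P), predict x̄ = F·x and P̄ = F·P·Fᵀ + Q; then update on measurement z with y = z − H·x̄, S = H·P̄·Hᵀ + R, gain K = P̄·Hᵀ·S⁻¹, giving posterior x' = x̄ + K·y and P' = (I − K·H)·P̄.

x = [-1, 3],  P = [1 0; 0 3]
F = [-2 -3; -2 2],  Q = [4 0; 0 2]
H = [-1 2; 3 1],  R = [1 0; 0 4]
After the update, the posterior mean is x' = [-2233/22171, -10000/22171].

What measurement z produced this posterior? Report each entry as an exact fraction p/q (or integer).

x̄ = F·x = [-7, 8]
P̄ = F·P·Fᵀ + Q = [35 -14; -14 18]
S = H·P̄·Hᵀ + R = [164 -139; -139 253]
K = P̄·Hᵀ·S⁻¹ = [-3290/22171 6167/22171; 9314/22171 3014/22171]
x' − x̄ = [152964/22171, -187368/22171] = K·y
y = (KᵀK)⁻¹·Kᵀ·(x' − x̄) = [-24, 12]
z = y + H·x̄ = [-24, 12] + [23, -13] = [-1, -1]

z = [-1, -1]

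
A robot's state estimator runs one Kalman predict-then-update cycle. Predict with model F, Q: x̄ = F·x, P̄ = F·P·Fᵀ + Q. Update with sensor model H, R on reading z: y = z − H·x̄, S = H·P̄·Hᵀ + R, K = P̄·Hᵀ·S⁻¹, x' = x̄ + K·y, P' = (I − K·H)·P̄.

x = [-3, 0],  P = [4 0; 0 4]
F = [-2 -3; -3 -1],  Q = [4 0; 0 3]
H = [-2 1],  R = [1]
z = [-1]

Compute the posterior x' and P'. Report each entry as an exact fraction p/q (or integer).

x' = [148/31, 529/62]
P' = [292/31 565/31; 565/31 4491/124]

x̄ = F·x = [6, 9]
P̄ = F·P·Fᵀ + Q = [56 36; 36 43]
y = z − H·x̄ = [2]
S = H·P̄·Hᵀ + R = [124]
K = P̄·Hᵀ·S⁻¹ = [-19/31; -29/124]
x' = x̄ + K·y = [148/31, 529/62]
P' = (I − K·H)·P̄ = [292/31 565/31; 565/31 4491/124]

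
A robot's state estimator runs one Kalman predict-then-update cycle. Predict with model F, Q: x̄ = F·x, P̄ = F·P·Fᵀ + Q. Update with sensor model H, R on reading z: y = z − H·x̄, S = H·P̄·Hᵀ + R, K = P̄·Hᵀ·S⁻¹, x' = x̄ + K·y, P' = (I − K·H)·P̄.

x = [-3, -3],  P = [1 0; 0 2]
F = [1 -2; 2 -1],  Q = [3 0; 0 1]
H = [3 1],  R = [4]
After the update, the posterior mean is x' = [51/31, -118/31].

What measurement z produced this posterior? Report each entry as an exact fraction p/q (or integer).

x̄ = F·x = [3, -3]
P̄ = F·P·Fᵀ + Q = [12 6; 6 7]
S = H·P̄·Hᵀ + R = [155]
K = P̄·Hᵀ·S⁻¹ = [42/155; 5/31]
x' − x̄ = [-42/31, -25/31] = K·y
y = (KᵀK)⁻¹·Kᵀ·(x' − x̄) = [-5]
z = y + H·x̄ = [-5] + [6] = [1]

z = [1]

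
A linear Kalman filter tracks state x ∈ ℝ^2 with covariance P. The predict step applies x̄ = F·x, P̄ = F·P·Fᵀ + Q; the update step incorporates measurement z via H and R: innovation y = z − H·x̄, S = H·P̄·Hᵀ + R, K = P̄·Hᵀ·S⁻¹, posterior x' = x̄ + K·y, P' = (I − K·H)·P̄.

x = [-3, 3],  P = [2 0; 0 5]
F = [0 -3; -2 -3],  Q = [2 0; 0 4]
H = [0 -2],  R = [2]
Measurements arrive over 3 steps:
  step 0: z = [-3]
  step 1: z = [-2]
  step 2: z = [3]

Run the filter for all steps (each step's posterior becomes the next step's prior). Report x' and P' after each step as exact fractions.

step 0: x' = [-126/23, 168/115], P' = [271/23 9/23; 9/23 57/115]
step 1: x' = [-70002/13981, 14622/13981], P' = [79667/13981 783/13981; 783/13981 6933/13981]
step 2: x' = [-3968991/906751, -1243017/906751], P' = [5216339/906751 67095/906751; 67095/906751 446385/906751]

step 0: x̄ = F·x = [-9, -3]
step 0: P̄ = F·P·Fᵀ + Q = [47 45; 45 57]
step 0: y = z − H·x̄ = [-9]
step 0: S = H·P̄·Hᵀ + R = [230]
step 0: K = P̄·Hᵀ·S⁻¹ = [-9/23; -57/115]
step 0: x' = x̄ + K·y = [-126/23, 168/115]
step 0: P' = (I − K·H)·P̄ = [271/23 9/23; 9/23 57/115]
step 1: x̄ = F·x = [-504/115, 756/115]
step 1: P̄ = F·P·Fᵀ + Q = [743/115 783/115; 783/115 6933/115]
step 1: y = z − H·x̄ = [1282/115]
step 1: S = H·P̄·Hᵀ + R = [27962/115]
step 1: K = P̄·Hᵀ·S⁻¹ = [-783/13981; -6933/13981]
step 1: x' = x̄ + K·y = [-70002/13981, 14622/13981]
step 1: P' = (I − K·H)·P̄ = [79667/13981 783/13981; 783/13981 6933/13981]
step 2: x̄ = F·x = [-43866/13981, 96138/13981]
step 2: P̄ = F·P·Fᵀ + Q = [90359/13981 67095/13981; 67095/13981 446385/13981]
step 2: y = z − H·x̄ = [234219/13981]
step 2: S = H·P̄·Hᵀ + R = [1813502/13981]
step 2: K = P̄·Hᵀ·S⁻¹ = [-67095/906751; -446385/906751]
step 2: x' = x̄ + K·y = [-3968991/906751, -1243017/906751]
step 2: P' = (I − K·H)·P̄ = [5216339/906751 67095/906751; 67095/906751 446385/906751]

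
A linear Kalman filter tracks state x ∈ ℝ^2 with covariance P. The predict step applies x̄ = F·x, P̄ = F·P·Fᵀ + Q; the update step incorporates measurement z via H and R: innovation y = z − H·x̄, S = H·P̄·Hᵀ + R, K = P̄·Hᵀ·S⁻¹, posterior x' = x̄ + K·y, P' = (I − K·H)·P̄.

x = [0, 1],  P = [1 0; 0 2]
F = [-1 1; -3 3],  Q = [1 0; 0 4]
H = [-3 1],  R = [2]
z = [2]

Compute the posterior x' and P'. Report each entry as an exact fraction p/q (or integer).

x' = [3/5, 53/15]
P' = [17/5 49/5; 49/5 449/15]

x̄ = F·x = [1, 3]
P̄ = F·P·Fᵀ + Q = [4 9; 9 31]
y = z − H·x̄ = [2]
S = H·P̄·Hᵀ + R = [15]
K = P̄·Hᵀ·S⁻¹ = [-1/5; 4/15]
x' = x̄ + K·y = [3/5, 53/15]
P' = (I − K·H)·P̄ = [17/5 49/5; 49/5 449/15]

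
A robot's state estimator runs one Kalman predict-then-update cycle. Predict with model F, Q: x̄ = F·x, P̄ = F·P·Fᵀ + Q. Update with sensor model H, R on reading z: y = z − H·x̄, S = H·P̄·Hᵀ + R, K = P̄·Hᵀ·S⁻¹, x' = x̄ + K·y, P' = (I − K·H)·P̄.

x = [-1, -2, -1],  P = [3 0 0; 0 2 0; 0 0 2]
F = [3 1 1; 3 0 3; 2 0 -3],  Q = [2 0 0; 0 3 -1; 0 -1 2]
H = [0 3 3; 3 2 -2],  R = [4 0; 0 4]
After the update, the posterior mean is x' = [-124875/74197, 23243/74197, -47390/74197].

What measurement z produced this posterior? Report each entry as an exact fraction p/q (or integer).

x̄ = F·x = [-6, -6, 1]
P̄ = F·P·Fᵀ + Q = [33 33 12; 33 48 -1; 12 -1 32]
S = H·P̄·Hᵀ + R = [706 501; 501 881]
K = P̄·Hᵀ·S⁻¹ = [48294/370985 31911/370985; 25524/370985 68441/370985; 96963/370985 -67773/370985]
x' − x̄ = [320307/74197, 468425/74197, -121587/74197] = K·y
y = (KᵀK)⁻¹·Kᵀ·(x' − x̄) = [14, 29]
z = y + H·x̄ = [14, 29] + [-15, -32] = [-1, -3]

z = [-1, -3]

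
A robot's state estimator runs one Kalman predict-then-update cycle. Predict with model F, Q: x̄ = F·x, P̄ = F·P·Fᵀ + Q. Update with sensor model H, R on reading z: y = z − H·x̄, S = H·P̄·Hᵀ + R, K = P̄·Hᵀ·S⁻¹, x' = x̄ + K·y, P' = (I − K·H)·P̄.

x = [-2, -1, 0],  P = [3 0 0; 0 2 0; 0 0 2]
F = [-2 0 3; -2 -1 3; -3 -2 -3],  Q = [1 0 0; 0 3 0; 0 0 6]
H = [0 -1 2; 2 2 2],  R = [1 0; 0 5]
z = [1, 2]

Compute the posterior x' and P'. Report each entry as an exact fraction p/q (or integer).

x̄ = F·x = [4, 5, 8]
P̄ = F·P·Fᵀ + Q = [31 30 0; 30 35 4; 0 4 59]
y = z − H·x̄ = [-10, -32]
S = H·P̄·Hᵀ + R = [256 114; 114 777]
K = P̄·Hᵀ·S⁻¹ = [-6203/30986 8663/46479; -12237/61972 6401/30986; 12369/30986 1605/15493]
x' = x̄ + K·y = [1745/46479, 11283/30986, 10739/15493]
P' = (I − K·H)·P̄ = [104828/46479 -34897/30986 -10275/15493; -34897/30986 71945/61972 14927/30986; -10275/15493 14927/30986 6824/15493]

x' = [1745/46479, 11283/30986, 10739/15493]
P' = [104828/46479 -34897/30986 -10275/15493; -34897/30986 71945/61972 14927/30986; -10275/15493 14927/30986 6824/15493]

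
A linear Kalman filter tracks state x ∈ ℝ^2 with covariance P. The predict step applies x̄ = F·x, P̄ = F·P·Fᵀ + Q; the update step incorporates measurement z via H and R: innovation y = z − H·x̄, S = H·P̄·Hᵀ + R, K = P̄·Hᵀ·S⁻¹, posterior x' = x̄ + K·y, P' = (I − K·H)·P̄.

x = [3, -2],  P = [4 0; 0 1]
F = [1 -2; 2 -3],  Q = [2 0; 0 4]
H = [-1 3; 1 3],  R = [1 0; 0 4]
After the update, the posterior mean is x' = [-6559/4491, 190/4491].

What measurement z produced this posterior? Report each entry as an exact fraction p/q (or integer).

z = [2, -3]

x̄ = F·x = [7, 12]
P̄ = F·P·Fᵀ + Q = [10 14; 14 29]
S = H·P̄·Hᵀ + R = [188 251; 251 359]
K = P̄·Hᵀ·S⁻¹ = [-1564/4491 1744/4491; 856/4491 665/4491]
x' − x̄ = [-37996/4491, -53702/4491] = K·y
y = (KᵀK)⁻¹·Kᵀ·(x' − x̄) = [-27, -46]
z = y + H·x̄ = [-27, -46] + [29, 43] = [2, -3]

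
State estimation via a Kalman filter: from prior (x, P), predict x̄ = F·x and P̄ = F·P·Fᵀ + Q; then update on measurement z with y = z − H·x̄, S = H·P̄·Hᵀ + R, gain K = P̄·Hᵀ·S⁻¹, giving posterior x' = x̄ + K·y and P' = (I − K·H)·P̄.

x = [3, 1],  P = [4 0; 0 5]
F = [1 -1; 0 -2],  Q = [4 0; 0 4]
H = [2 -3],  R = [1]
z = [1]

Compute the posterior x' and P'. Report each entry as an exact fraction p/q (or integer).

x̄ = F·x = [2, -2]
P̄ = F·P·Fᵀ + Q = [13 10; 10 24]
y = z − H·x̄ = [-9]
S = H·P̄·Hᵀ + R = [149]
K = P̄·Hᵀ·S⁻¹ = [-4/149; -52/149]
x' = x̄ + K·y = [334/149, 170/149]
P' = (I − K·H)·P̄ = [1921/149 1282/149; 1282/149 872/149]

x' = [334/149, 170/149]
P' = [1921/149 1282/149; 1282/149 872/149]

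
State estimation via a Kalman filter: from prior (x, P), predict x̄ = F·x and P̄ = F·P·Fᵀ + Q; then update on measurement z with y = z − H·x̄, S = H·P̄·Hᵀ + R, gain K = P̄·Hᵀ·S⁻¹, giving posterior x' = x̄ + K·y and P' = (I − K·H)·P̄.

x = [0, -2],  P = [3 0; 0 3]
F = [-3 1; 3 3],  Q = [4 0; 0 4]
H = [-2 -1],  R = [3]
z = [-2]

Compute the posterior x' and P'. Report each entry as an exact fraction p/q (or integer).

x' = [14/5, -486/125]
P' = [14 -134/5; -134/5 6766/125]

x̄ = F·x = [-2, -6]
P̄ = F·P·Fᵀ + Q = [34 -18; -18 58]
y = z − H·x̄ = [-12]
S = H·P̄·Hᵀ + R = [125]
K = P̄·Hᵀ·S⁻¹ = [-2/5; -22/125]
x' = x̄ + K·y = [14/5, -486/125]
P' = (I − K·H)·P̄ = [14 -134/5; -134/5 6766/125]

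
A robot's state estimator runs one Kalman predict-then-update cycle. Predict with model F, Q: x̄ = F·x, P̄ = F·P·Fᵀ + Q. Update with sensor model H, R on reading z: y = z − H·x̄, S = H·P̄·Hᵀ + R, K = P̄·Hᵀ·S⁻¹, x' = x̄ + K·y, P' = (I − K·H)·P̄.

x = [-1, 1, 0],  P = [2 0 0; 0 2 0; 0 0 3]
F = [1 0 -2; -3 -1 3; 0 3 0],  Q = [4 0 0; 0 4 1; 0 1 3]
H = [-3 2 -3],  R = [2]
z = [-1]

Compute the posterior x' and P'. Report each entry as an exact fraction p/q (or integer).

x̄ = F·x = [-1, 2, 3]
P̄ = F·P·Fᵀ + Q = [18 -24 0; -24 51 -5; 0 -5 21]
y = z − H·x̄ = [1]
S = H·P̄·Hᵀ + R = [905]
K = P̄·Hᵀ·S⁻¹ = [-102/905; 189/905; -73/905]
x' = x̄ + K·y = [-1007/905, 1999/905, 2642/905]
P' = (I − K·H)·P̄ = [5886/905 -2442/905 -7446/905; -2442/905 10434/905 9272/905; -7446/905 9272/905 13676/905]

x' = [-1007/905, 1999/905, 2642/905]
P' = [5886/905 -2442/905 -7446/905; -2442/905 10434/905 9272/905; -7446/905 9272/905 13676/905]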